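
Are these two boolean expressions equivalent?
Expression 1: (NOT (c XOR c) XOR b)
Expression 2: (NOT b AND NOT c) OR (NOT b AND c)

Yes, they are equivalent — the two output columns agree on all 4 assignments:
b | c | Expression 1 | Expression 2
-----------------------------------
0 | 0 | 1 | 1
0 | 1 | 1 | 1
1 | 0 | 0 | 0
1 | 1 | 0 | 0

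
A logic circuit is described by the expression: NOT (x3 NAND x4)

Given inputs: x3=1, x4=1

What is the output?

Substituting: NOT (1 NAND 1)
= 1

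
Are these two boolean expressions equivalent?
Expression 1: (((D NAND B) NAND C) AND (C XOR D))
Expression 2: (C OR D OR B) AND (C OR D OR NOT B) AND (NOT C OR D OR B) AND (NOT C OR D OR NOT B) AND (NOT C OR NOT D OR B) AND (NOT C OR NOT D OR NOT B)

Yes, they are equivalent — the two output columns agree on all 8 assignments:
C | D | B | Expression 1 | Expression 2
---------------------------------------
0 | 0 | 0 | 0 | 0
0 | 0 | 1 | 0 | 0
0 | 1 | 0 | 1 | 1
0 | 1 | 1 | 1 | 1
1 | 0 | 0 | 0 | 0
1 | 0 | 1 | 0 | 0
1 | 1 | 0 | 0 | 0
1 | 1 | 1 | 0 | 0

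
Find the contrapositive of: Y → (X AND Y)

Contrapositive: NOT (X AND Y) → NOT Y
Note: A statement and its contrapositive are logically equivalent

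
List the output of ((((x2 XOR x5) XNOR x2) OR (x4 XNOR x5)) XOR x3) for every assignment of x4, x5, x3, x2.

x4 | x5 | x3 | x2 | Output
--------------------------
0 | 0 | 0 | 0 | 1
0 | 0 | 0 | 1 | 1
0 | 0 | 1 | 0 | 0
0 | 0 | 1 | 1 | 0
0 | 1 | 0 | 0 | 0
0 | 1 | 0 | 1 | 0
0 | 1 | 1 | 0 | 1
0 | 1 | 1 | 1 | 1
1 | 0 | 0 | 0 | 1
1 | 0 | 0 | 1 | 1
1 | 0 | 1 | 0 | 0
1 | 0 | 1 | 1 | 0
1 | 1 | 0 | 0 | 1
1 | 1 | 0 | 1 | 1
1 | 1 | 1 | 0 | 0
1 | 1 | 1 | 1 | 0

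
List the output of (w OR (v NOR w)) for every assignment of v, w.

v | w | Output
--------------
0 | 0 | 1
0 | 1 | 1
1 | 0 | 0
1 | 1 | 1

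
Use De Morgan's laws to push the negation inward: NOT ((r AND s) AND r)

NOT (r AND s) OR NOT r
De Morgan's: NOT(AND of terms) = OR of negations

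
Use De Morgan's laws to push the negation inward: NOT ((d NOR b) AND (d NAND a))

NOT (d NOR b) OR NOT (d NAND a)
De Morgan's: NOT(AND of terms) = OR of negations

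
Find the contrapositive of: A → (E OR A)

Contrapositive: NOT (E OR A) → NOT A
Note: A statement and its contrapositive are logically equivalent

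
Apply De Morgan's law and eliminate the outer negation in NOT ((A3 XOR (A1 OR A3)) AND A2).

NOT (A3 XOR (A1 OR A3)) OR NOT A2
De Morgan's: NOT(AND of terms) = OR of negations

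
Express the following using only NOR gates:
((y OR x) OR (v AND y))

((((y NOR x) NOR (y NOR x)) NOR ((v NOR v) NOR (y NOR y))) NOR (((y NOR x) NOR (y NOR x)) NOR ((v NOR v) NOR (y NOR y))))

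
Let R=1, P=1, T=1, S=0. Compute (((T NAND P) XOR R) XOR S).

Substituting: (((1 NAND 1) XOR 1) XOR 0)
= 1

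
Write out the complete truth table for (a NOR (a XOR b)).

b | a | Output
--------------
0 | 0 | 1
0 | 1 | 0
1 | 0 | 0
1 | 1 | 0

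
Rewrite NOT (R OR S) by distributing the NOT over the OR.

NOT R AND NOT S
De Morgan's: NOT(OR of terms) = AND of negations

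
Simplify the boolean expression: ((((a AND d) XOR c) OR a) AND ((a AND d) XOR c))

By absorption (E AND (E OR v) = E):
= ((a AND d) XOR c)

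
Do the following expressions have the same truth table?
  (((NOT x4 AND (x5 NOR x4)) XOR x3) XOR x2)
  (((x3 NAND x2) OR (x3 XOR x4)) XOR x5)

No. Counterexample: with x3=0, x5=0, x4=0, x2=1, Expression 1 = 0 but Expression 2 = 1.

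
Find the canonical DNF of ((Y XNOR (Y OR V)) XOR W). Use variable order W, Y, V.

(NOT W AND NOT Y AND NOT V) OR (NOT W AND Y AND NOT V) OR (NOT W AND Y AND V) OR (W AND NOT Y AND V)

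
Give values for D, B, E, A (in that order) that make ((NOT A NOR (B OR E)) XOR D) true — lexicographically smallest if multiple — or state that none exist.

D=0, B=0, E=0, A=1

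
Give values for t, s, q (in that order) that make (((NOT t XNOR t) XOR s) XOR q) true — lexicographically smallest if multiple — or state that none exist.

t=0, s=0, q=1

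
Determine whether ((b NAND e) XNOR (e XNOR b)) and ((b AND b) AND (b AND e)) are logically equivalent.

No. Counterexample: with b=0, e=0, Expression 1 = 1 but Expression 2 = 0.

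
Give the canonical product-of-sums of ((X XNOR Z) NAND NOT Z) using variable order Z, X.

ΠM(0) = (Z OR X)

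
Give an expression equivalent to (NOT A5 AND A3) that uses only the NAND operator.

(((A5 NAND A5) NAND A3) NAND ((A5 NAND A5) NAND A3))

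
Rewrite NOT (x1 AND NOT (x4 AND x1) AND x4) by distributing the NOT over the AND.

NOT x1 OR (x4 AND x1) OR NOT x4
De Morgan's: NOT(AND of terms) = OR of negations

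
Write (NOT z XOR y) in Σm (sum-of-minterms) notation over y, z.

Σm(0, 3) = (NOT y AND NOT z) OR (y AND z)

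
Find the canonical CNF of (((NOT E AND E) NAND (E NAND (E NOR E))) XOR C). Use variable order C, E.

(NOT C OR E) AND (NOT C OR NOT E)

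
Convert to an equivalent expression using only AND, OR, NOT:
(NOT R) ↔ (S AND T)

((NOT R) AND (S AND T)) OR (R AND NOT (S AND T))
(Biconditional = both true or both false)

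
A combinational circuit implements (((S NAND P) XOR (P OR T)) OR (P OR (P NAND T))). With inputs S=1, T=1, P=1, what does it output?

Substituting: (((1 NAND 1) XOR (1 OR 1)) OR (1 OR (1 NAND 1)))
= 1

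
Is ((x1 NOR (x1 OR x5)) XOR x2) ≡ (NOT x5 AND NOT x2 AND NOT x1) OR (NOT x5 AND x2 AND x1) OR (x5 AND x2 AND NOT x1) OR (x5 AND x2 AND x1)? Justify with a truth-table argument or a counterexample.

Yes, they are equivalent — the two output columns agree on all 8 assignments:
x5 | x2 | x1 | Expression 1 | Expression 2
------------------------------------------
0 | 0 | 0 | 1 | 1
0 | 0 | 1 | 0 | 0
0 | 1 | 0 | 0 | 0
0 | 1 | 1 | 1 | 1
1 | 0 | 0 | 0 | 0
1 | 0 | 1 | 0 | 0
1 | 1 | 0 | 1 | 1
1 | 1 | 1 | 1 | 1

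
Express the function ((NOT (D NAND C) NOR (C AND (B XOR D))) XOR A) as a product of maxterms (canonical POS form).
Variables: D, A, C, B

ΠM(3, 4, 5, 6, 10, 11, 12, 13) = (D OR A OR NOT C OR NOT B) AND (D OR NOT A OR C OR B) AND (D OR NOT A OR C OR NOT B) AND (D OR NOT A OR NOT C OR B) AND (NOT D OR A OR NOT C OR B) AND (NOT D OR A OR NOT C OR NOT B) AND (NOT D OR NOT A OR C OR B) AND (NOT D OR NOT A OR C OR NOT B)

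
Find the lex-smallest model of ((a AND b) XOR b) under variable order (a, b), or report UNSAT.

a=0, b=1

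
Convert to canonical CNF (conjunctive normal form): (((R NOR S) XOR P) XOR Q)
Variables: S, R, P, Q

(S OR R OR P OR NOT Q) AND (S OR R OR NOT P OR Q) AND (S OR NOT R OR P OR Q) AND (S OR NOT R OR NOT P OR NOT Q) AND (NOT S OR R OR P OR Q) AND (NOT S OR R OR NOT P OR NOT Q) AND (NOT S OR NOT R OR P OR Q) AND (NOT S OR NOT R OR NOT P OR NOT Q)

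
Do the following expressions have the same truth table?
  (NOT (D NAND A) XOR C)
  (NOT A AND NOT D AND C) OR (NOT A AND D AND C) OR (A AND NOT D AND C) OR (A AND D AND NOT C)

Yes, they are equivalent — the two output columns agree on all 8 assignments:
A | D | C | Expression 1 | Expression 2
---------------------------------------
0 | 0 | 0 | 0 | 0
0 | 0 | 1 | 1 | 1
0 | 1 | 0 | 0 | 0
0 | 1 | 1 | 1 | 1
1 | 0 | 0 | 0 | 0
1 | 0 | 1 | 1 | 1
1 | 1 | 0 | 1 | 1
1 | 1 | 1 | 0 | 0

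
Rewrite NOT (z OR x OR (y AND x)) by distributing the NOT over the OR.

NOT z AND NOT x AND NOT (y AND x)
De Morgan's: NOT(OR of terms) = AND of negations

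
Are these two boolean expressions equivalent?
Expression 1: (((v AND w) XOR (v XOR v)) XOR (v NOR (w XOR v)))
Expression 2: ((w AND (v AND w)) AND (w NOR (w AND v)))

No. Counterexample: with v=0, w=0, Expression 1 = 1 but Expression 2 = 0.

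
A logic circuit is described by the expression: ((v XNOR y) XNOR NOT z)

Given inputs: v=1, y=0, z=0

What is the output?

Substituting: ((1 XNOR 0) XNOR NOT 0)
= 0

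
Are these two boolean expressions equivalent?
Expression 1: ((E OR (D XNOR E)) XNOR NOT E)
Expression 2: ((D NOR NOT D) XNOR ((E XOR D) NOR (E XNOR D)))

No. Counterexample: with D=0, E=1, Expression 1 = 0 but Expression 2 = 1.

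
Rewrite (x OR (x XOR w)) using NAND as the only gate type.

((x NAND x) NAND (((x NAND (x NAND w)) NAND (w NAND (x NAND w))) NAND ((x NAND (x NAND w)) NAND (w NAND (x NAND w)))))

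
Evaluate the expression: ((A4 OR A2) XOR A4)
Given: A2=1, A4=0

Substituting: ((0 OR 1) XOR 0)
= 1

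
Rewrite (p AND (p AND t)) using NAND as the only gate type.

((p NAND ((p NAND t) NAND (p NAND t))) NAND (p NAND ((p NAND t) NAND (p NAND t))))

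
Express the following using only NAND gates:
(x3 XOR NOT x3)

((x3 NAND (x3 NAND (x3 NAND x3))) NAND ((x3 NAND x3) NAND (x3 NAND (x3 NAND x3))))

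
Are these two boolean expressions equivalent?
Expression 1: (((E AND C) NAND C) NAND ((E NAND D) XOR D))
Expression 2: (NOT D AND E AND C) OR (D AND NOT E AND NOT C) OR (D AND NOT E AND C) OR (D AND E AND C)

Yes, they are equivalent — the two output columns agree on all 8 assignments:
D | E | C | Expression 1 | Expression 2
---------------------------------------
0 | 0 | 0 | 0 | 0
0 | 0 | 1 | 0 | 0
0 | 1 | 0 | 0 | 0
0 | 1 | 1 | 1 | 1
1 | 0 | 0 | 1 | 1
1 | 0 | 1 | 1 | 1
1 | 1 | 0 | 0 | 0
1 | 1 | 1 | 1 | 1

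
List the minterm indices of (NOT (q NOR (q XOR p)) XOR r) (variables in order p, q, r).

Σm(1, 2, 4, 6) = (NOT p AND NOT q AND r) OR (NOT p AND q AND NOT r) OR (p AND NOT q AND NOT r) OR (p AND q AND NOT r)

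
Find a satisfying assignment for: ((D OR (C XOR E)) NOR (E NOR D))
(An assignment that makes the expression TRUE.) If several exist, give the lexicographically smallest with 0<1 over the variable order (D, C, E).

D=0, C=1, E=1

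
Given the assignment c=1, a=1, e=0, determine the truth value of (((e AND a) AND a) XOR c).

Substituting: (((0 AND 1) AND 1) XOR 1)
= 1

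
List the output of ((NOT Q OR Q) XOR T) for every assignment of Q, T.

Q | T | Output
--------------
0 | 0 | 1
0 | 1 | 0
1 | 0 | 1
1 | 1 | 0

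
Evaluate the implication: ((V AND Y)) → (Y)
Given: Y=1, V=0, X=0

Antecedent ((V AND Y)) = 0; consequent (Y) = 1.
0 → 1 = 1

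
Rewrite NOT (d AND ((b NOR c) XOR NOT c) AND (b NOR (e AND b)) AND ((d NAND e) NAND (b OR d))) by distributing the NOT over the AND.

NOT d OR NOT ((b NOR c) XOR NOT c) OR NOT (b NOR (e AND b)) OR NOT ((d NAND e) NAND (b OR d))
De Morgan's: NOT(AND of terms) = OR of negations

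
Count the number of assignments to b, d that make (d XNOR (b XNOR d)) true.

Satisfying assignments: (1,0), (1,1)
Count: 2 out of 4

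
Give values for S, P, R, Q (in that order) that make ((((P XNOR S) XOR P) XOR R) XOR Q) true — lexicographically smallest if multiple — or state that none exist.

S=0, P=0, R=0, Q=0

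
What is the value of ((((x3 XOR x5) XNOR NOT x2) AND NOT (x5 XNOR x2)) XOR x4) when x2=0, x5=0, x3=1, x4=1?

Substituting: ((((1 XOR 0) XNOR NOT 0) AND NOT (0 XNOR 0)) XOR 1)
= 1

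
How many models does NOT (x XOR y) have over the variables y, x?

Satisfying assignments: (0,0), (1,1)
Count: 2 out of 4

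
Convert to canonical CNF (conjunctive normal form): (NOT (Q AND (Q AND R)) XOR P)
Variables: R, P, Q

(R OR NOT P OR Q) AND (R OR NOT P OR NOT Q) AND (NOT R OR P OR NOT Q) AND (NOT R OR NOT P OR Q)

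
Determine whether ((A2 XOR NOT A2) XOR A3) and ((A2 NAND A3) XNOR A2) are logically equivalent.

No. Counterexample: with A2=0, A3=0, Expression 1 = 1 but Expression 2 = 0.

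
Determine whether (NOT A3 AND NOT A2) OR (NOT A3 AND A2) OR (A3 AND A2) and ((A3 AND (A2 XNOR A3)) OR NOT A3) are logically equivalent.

Yes, they are equivalent — the two output columns agree on all 4 assignments:
A3 | A2 | Expression 1 | Expression 2
-------------------------------------
0 | 0 | 1 | 1
0 | 1 | 1 | 1
1 | 0 | 0 | 0
1 | 1 | 1 | 1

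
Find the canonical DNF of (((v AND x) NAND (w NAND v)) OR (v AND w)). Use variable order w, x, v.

(NOT w AND NOT x AND NOT v) OR (NOT w AND NOT x AND v) OR (NOT w AND x AND NOT v) OR (w AND NOT x AND NOT v) OR (w AND NOT x AND v) OR (w AND x AND NOT v) OR (w AND x AND v)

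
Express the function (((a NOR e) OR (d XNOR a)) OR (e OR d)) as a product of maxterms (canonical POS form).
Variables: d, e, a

ΠM(1) = (d OR e OR NOT a)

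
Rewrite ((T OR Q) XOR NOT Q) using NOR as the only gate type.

((((((T NOR Q) NOR (T NOR Q)) NOR (Q NOR Q)) NOR (((T NOR Q) NOR (T NOR Q)) NOR (Q NOR Q))) NOR ((((T NOR Q) NOR (T NOR Q)) NOR (Q NOR Q)) NOR (((T NOR Q) NOR (T NOR Q)) NOR (Q NOR Q)))) NOR ((((((T NOR Q) NOR (T NOR Q)) NOR ((T NOR Q) NOR (T NOR Q))) NOR ((Q NOR Q) NOR (Q NOR Q))) NOR ((((T NOR Q) NOR (T NOR Q)) NOR ((T NOR Q) NOR (T NOR Q))) NOR ((Q NOR Q) NOR (Q NOR Q)))) NOR (((((T NOR Q) NOR (T NOR Q)) NOR ((T NOR Q) NOR (T NOR Q))) NOR ((Q NOR Q) NOR (Q NOR Q))) NOR ((((T NOR Q) NOR (T NOR Q)) NOR ((T NOR Q) NOR (T NOR Q))) NOR ((Q NOR Q) NOR (Q NOR Q))))))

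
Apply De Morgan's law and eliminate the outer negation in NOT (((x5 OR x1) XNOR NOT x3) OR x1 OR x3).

NOT ((x5 OR x1) XNOR NOT x3) AND NOT x1 AND NOT x3
De Morgan's: NOT(OR of terms) = AND of negations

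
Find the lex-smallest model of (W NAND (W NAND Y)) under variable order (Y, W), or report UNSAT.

Y=0, W=0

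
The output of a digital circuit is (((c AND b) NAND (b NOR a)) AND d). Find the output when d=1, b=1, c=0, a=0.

Substituting: (((0 AND 1) NAND (1 NOR 0)) AND 1)
= 1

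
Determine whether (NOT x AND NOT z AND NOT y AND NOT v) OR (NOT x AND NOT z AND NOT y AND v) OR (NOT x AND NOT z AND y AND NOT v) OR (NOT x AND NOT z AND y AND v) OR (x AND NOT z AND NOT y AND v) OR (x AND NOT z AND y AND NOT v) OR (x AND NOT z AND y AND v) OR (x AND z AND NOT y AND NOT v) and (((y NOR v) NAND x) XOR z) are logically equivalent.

Yes, they are equivalent — the two output columns agree on all 16 assignments:
x | z | y | v | Expression 1 | Expression 2
-------------------------------------------
0 | 0 | 0 | 0 | 1 | 1
0 | 0 | 0 | 1 | 1 | 1
0 | 0 | 1 | 0 | 1 | 1
0 | 0 | 1 | 1 | 1 | 1
0 | 1 | 0 | 0 | 0 | 0
0 | 1 | 0 | 1 | 0 | 0
0 | 1 | 1 | 0 | 0 | 0
0 | 1 | 1 | 1 | 0 | 0
1 | 0 | 0 | 0 | 0 | 0
1 | 0 | 0 | 1 | 1 | 1
1 | 0 | 1 | 0 | 1 | 1
1 | 0 | 1 | 1 | 1 | 1
1 | 1 | 0 | 0 | 1 | 1
1 | 1 | 0 | 1 | 0 | 0
1 | 1 | 1 | 0 | 0 | 0
1 | 1 | 1 | 1 | 0 | 0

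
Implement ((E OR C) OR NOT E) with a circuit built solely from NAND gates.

((((E NAND E) NAND (C NAND C)) NAND ((E NAND E) NAND (C NAND C))) NAND ((E NAND E) NAND (E NAND E)))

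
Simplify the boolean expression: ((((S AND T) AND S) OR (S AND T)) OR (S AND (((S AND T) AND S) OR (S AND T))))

By absorption (E OR (E AND v) = E) then absorption (E OR (E AND v) = E):
= (S AND T)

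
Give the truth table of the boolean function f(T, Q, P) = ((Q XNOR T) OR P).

T | Q | P | Output
------------------
0 | 0 | 0 | 1
0 | 0 | 1 | 1
0 | 1 | 0 | 0
0 | 1 | 1 | 1
1 | 0 | 0 | 0
1 | 0 | 1 | 1
1 | 1 | 0 | 1
1 | 1 | 1 | 1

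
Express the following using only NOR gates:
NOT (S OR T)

(((S NOR T) NOR (S NOR T)) NOR ((S NOR T) NOR (S NOR T)))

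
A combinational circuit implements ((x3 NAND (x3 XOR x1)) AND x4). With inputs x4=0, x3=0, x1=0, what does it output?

Substituting: ((0 NAND (0 XOR 0)) AND 0)
= 0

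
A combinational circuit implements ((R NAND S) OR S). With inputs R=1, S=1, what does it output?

Substituting: ((1 NAND 1) OR 1)
= 1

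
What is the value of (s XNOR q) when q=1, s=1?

Substituting: (1 XNOR 1)
= 1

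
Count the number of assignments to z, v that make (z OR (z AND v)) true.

Satisfying assignments: (1,0), (1,1)
Count: 2 out of 4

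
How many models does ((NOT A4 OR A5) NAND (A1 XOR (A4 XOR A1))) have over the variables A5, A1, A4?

Satisfying assignments: (0,0,0), (0,0,1), (0,1,0), (0,1,1), (1,0,0), (1,1,0)
Count: 6 out of 8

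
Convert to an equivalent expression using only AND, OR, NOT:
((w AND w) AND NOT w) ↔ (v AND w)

(((w AND w) AND NOT w) AND (v AND w)) OR (NOT ((w AND w) AND NOT w) AND NOT (v AND w))
(Biconditional = both true or both false)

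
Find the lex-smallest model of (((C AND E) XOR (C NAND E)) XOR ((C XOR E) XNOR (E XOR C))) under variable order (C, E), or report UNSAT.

UNSATISFIABLE - no assignment makes this expression true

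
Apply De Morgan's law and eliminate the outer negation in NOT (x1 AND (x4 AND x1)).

NOT x1 OR NOT (x4 AND x1)
De Morgan's: NOT(AND of terms) = OR of negations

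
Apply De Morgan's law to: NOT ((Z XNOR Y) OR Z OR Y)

NOT (Z XNOR Y) AND NOT Z AND NOT Y
De Morgan's: NOT(OR of terms) = AND of negations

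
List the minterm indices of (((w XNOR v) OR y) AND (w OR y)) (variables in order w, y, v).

Σm(2, 3, 5, 6, 7) = (NOT w AND y AND NOT v) OR (NOT w AND y AND v) OR (w AND NOT y AND v) OR (w AND y AND NOT v) OR (w AND y AND v)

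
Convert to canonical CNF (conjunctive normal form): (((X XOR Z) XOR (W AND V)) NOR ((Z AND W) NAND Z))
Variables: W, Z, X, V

(W OR Z OR X OR V) AND (W OR Z OR X OR NOT V) AND (W OR Z OR NOT X OR V) AND (W OR Z OR NOT X OR NOT V) AND (W OR NOT Z OR X OR V) AND (W OR NOT Z OR X OR NOT V) AND (W OR NOT Z OR NOT X OR V) AND (W OR NOT Z OR NOT X OR NOT V) AND (NOT W OR Z OR X OR V) AND (NOT W OR Z OR X OR NOT V) AND (NOT W OR Z OR NOT X OR V) AND (NOT W OR Z OR NOT X OR NOT V) AND (NOT W OR NOT Z OR X OR V) AND (NOT W OR NOT Z OR NOT X OR NOT V)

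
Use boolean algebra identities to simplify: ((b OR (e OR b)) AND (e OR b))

By absorption (E AND (E OR v) = E):
= (e OR b)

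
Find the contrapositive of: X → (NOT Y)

Contrapositive: Y → NOT X
Note: A statement and its contrapositive are logically equivalent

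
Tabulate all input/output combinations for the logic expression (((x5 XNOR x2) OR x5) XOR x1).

x2 | x1 | x5 | Output
---------------------
0 | 0 | 0 | 1
0 | 0 | 1 | 1
0 | 1 | 0 | 0
0 | 1 | 1 | 0
1 | 0 | 0 | 0
1 | 0 | 1 | 1
1 | 1 | 0 | 1
1 | 1 | 1 | 0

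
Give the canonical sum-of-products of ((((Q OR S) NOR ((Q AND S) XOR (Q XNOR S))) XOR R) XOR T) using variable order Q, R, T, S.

Σm(2, 3, 4, 5, 10, 11, 12, 13) = (NOT Q AND NOT R AND T AND NOT S) OR (NOT Q AND NOT R AND T AND S) OR (NOT Q AND R AND NOT T AND NOT S) OR (NOT Q AND R AND NOT T AND S) OR (Q AND NOT R AND T AND NOT S) OR (Q AND NOT R AND T AND S) OR (Q AND R AND NOT T AND NOT S) OR (Q AND R AND NOT T AND S)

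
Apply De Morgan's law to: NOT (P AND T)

NOT P OR NOT T
De Morgan's: NOT(AND of terms) = OR of negations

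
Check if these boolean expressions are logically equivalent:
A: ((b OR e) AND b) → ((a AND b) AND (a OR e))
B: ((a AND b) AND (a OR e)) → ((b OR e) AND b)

No, Converse is not equivalent to original (counterexample: e=0, a=0, b=1)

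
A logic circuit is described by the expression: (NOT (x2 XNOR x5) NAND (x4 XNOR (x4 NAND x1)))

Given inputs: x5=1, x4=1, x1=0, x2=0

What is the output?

Substituting: (NOT (0 XNOR 1) NAND (1 XNOR (1 NAND 0)))
= 0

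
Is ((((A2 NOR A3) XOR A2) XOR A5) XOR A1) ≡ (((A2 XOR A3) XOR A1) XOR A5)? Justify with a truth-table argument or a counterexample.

No. Counterexample: with A5=0, A3=0, A1=0, A2=0, Expression 1 = 1 but Expression 2 = 0.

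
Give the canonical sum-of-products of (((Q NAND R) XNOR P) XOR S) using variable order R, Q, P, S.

Σm(1, 2, 5, 6, 9, 10, 12, 15) = (NOT R AND NOT Q AND NOT P AND S) OR (NOT R AND NOT Q AND P AND NOT S) OR (NOT R AND Q AND NOT P AND S) OR (NOT R AND Q AND P AND NOT S) OR (R AND NOT Q AND NOT P AND S) OR (R AND NOT Q AND P AND NOT S) OR (R AND Q AND NOT P AND NOT S) OR (R AND Q AND P AND S)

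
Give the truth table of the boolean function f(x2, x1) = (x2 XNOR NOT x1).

x2 | x1 | Output
----------------
0 | 0 | 0
0 | 1 | 1
1 | 0 | 1
1 | 1 | 0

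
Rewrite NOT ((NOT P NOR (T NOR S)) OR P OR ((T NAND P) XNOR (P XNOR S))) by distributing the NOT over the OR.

NOT (NOT P NOR (T NOR S)) AND NOT P AND NOT ((T NAND P) XNOR (P XNOR S))
De Morgan's: NOT(OR of terms) = AND of negations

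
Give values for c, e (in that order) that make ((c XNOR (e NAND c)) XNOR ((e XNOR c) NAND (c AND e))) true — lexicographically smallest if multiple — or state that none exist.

c=1, e=0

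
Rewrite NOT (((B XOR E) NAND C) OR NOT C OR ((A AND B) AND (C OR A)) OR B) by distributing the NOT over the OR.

NOT ((B XOR E) NAND C) AND C AND NOT ((A AND B) AND (C OR A)) AND NOT B
De Morgan's: NOT(OR of terms) = AND of negations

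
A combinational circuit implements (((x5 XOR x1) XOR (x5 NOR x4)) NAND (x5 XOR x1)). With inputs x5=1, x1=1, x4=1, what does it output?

Substituting: (((1 XOR 1) XOR (1 NOR 1)) NAND (1 XOR 1))
= 1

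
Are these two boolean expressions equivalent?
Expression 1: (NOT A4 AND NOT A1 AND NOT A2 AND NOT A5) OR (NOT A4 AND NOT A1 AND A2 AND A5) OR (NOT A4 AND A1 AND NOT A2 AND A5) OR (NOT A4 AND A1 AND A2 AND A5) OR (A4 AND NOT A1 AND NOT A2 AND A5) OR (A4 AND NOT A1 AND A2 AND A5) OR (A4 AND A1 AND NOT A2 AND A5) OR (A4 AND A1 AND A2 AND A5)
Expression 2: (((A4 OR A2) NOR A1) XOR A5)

Yes, they are equivalent — the two output columns agree on all 16 assignments:
A4 | A1 | A2 | A5 | Expression 1 | Expression 2
-----------------------------------------------
0 | 0 | 0 | 0 | 1 | 1
0 | 0 | 0 | 1 | 0 | 0
0 | 0 | 1 | 0 | 0 | 0
0 | 0 | 1 | 1 | 1 | 1
0 | 1 | 0 | 0 | 0 | 0
0 | 1 | 0 | 1 | 1 | 1
0 | 1 | 1 | 0 | 0 | 0
0 | 1 | 1 | 1 | 1 | 1
1 | 0 | 0 | 0 | 0 | 0
1 | 0 | 0 | 1 | 1 | 1
1 | 0 | 1 | 0 | 0 | 0
1 | 0 | 1 | 1 | 1 | 1
1 | 1 | 0 | 0 | 0 | 0
1 | 1 | 0 | 1 | 1 | 1
1 | 1 | 1 | 0 | 0 | 0
1 | 1 | 1 | 1 | 1 | 1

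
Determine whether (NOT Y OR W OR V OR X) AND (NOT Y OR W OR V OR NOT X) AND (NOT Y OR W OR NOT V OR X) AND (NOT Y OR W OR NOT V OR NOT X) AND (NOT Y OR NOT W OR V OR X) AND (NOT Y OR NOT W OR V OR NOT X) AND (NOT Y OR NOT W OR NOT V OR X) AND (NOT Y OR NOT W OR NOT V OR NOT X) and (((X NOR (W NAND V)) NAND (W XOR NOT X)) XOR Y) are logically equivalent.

Yes, they are equivalent — the two output columns agree on all 16 assignments:
Y | W | V | X | Expression 1 | Expression 2
-------------------------------------------
0 | 0 | 0 | 0 | 1 | 1
0 | 0 | 0 | 1 | 1 | 1
0 | 0 | 1 | 0 | 1 | 1
0 | 0 | 1 | 1 | 1 | 1
0 | 1 | 0 | 0 | 1 | 1
0 | 1 | 0 | 1 | 1 | 1
0 | 1 | 1 | 0 | 1 | 1
0 | 1 | 1 | 1 | 1 | 1
1 | 0 | 0 | 0 | 0 | 0
1 | 0 | 0 | 1 | 0 | 0
1 | 0 | 1 | 0 | 0 | 0
1 | 0 | 1 | 1 | 0 | 0
1 | 1 | 0 | 0 | 0 | 0
1 | 1 | 0 | 1 | 0 | 0
1 | 1 | 1 | 0 | 0 | 0
1 | 1 | 1 | 1 | 0 | 0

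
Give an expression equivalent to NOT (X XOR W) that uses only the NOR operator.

(((((X NOR W) NOR (X NOR W)) NOR ((X NOR W) NOR (X NOR W))) NOR ((((X NOR X) NOR (W NOR W)) NOR ((X NOR X) NOR (W NOR W))) NOR (((X NOR X) NOR (W NOR W)) NOR ((X NOR X) NOR (W NOR W))))) NOR ((((X NOR W) NOR (X NOR W)) NOR ((X NOR W) NOR (X NOR W))) NOR ((((X NOR X) NOR (W NOR W)) NOR ((X NOR X) NOR (W NOR W))) NOR (((X NOR X) NOR (W NOR W)) NOR ((X NOR X) NOR (W NOR W))))))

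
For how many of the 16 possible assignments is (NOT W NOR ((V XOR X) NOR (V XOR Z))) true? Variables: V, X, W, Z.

Satisfying assignments: (0,0,1,1), (0,1,1,0), (0,1,1,1), (1,0,1,0), (1,0,1,1), (1,1,1,0)
Count: 6 out of 16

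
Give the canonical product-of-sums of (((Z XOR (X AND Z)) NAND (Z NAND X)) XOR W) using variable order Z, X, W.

ΠM(1, 3, 4, 7) = (Z OR X OR NOT W) AND (Z OR NOT X OR NOT W) AND (NOT Z OR X OR W) AND (NOT Z OR NOT X OR NOT W)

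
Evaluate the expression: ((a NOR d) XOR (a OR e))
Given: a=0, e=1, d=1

Substituting: ((0 NOR 1) XOR (0 OR 1))
= 1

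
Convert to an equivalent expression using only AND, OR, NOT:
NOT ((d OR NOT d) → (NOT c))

(d OR NOT d) AND c
(Negated implication: NOT(A → B) = A AND NOT B)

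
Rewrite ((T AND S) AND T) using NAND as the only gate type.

((((T NAND S) NAND (T NAND S)) NAND T) NAND (((T NAND S) NAND (T NAND S)) NAND T))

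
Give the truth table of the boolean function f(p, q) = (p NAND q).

p | q | Output
--------------
0 | 0 | 1
0 | 1 | 1
1 | 0 | 1
1 | 1 | 0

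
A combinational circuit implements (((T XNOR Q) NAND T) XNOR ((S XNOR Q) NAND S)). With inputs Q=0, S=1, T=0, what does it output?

Substituting: (((0 XNOR 0) NAND 0) XNOR ((1 XNOR 0) NAND 1))
= 1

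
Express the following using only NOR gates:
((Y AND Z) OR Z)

((((Y NOR Y) NOR (Z NOR Z)) NOR Z) NOR (((Y NOR Y) NOR (Z NOR Z)) NOR Z))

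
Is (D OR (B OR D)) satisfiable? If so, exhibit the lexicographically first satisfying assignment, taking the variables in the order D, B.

D=0, B=1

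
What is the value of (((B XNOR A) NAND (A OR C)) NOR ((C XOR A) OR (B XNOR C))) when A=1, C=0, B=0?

Substituting: (((0 XNOR 1) NAND (1 OR 0)) NOR ((0 XOR 1) OR (0 XNOR 0)))
= 0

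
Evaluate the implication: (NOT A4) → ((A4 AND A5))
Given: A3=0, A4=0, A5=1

Antecedent (NOT A4) = 1; consequent ((A4 AND A5)) = 0.
1 → 0 = 0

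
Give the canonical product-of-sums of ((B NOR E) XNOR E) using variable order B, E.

ΠM(0, 1, 3) = (B OR E) AND (B OR NOT E) AND (NOT B OR NOT E)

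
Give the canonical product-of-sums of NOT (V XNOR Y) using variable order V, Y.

ΠM(0, 3) = (V OR Y) AND (NOT V OR NOT Y)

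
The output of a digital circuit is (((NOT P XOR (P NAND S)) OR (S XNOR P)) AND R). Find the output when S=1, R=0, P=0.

Substituting: (((NOT 0 XOR (0 NAND 1)) OR (1 XNOR 0)) AND 0)
= 0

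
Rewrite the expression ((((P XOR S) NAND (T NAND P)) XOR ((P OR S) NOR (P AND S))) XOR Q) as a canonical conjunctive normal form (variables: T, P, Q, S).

(T OR P OR Q OR S) AND (T OR P OR Q OR NOT S) AND (T OR NOT P OR Q OR S) AND (T OR NOT P OR NOT Q OR NOT S) AND (NOT T OR P OR Q OR S) AND (NOT T OR P OR Q OR NOT S) AND (NOT T OR NOT P OR NOT Q OR S) AND (NOT T OR NOT P OR NOT Q OR NOT S)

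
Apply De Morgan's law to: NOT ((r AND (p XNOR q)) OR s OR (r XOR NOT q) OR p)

NOT (r AND (p XNOR q)) AND NOT s AND NOT (r XOR NOT q) AND NOT p
De Morgan's: NOT(OR of terms) = AND of negations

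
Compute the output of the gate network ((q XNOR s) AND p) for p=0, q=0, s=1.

Substituting: ((0 XNOR 1) AND 0)
= 0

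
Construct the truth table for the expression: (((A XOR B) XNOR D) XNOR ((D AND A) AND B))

B | A | D | Output
------------------
0 | 0 | 0 | 0
0 | 0 | 1 | 1
0 | 1 | 0 | 1
0 | 1 | 1 | 0
1 | 0 | 0 | 1
1 | 0 | 1 | 0
1 | 1 | 0 | 0
1 | 1 | 1 | 0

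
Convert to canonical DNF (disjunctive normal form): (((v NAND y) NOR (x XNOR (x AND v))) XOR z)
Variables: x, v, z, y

(NOT x AND NOT v AND z AND NOT y) OR (NOT x AND NOT v AND z AND y) OR (NOT x AND v AND z AND NOT y) OR (NOT x AND v AND z AND y) OR (x AND NOT v AND z AND NOT y) OR (x AND NOT v AND z AND y) OR (x AND v AND z AND NOT y) OR (x AND v AND z AND y)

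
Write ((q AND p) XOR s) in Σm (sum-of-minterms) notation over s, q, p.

Σm(3, 4, 5, 6) = (NOT s AND q AND p) OR (s AND NOT q AND NOT p) OR (s AND NOT q AND p) OR (s AND q AND NOT p)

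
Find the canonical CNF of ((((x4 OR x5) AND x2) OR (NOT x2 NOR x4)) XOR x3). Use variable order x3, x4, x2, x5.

(x3 OR x4 OR x2 OR x5) AND (x3 OR x4 OR x2 OR NOT x5) AND (x3 OR NOT x4 OR x2 OR x5) AND (x3 OR NOT x4 OR x2 OR NOT x5) AND (NOT x3 OR x4 OR NOT x2 OR x5) AND (NOT x3 OR x4 OR NOT x2 OR NOT x5) AND (NOT x3 OR NOT x4 OR NOT x2 OR x5) AND (NOT x3 OR NOT x4 OR NOT x2 OR NOT x5)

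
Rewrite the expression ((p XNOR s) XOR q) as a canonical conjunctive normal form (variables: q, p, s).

(q OR p OR NOT s) AND (q OR NOT p OR s) AND (NOT q OR p OR s) AND (NOT q OR NOT p OR NOT s)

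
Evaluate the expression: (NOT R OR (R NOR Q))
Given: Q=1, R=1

Substituting: (NOT 1 OR (1 NOR 1))
= 0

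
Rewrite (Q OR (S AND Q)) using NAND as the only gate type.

((Q NAND Q) NAND (((S NAND Q) NAND (S NAND Q)) NAND ((S NAND Q) NAND (S NAND Q))))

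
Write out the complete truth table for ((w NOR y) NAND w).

w | y | Output
--------------
0 | 0 | 1
0 | 1 | 1
1 | 0 | 1
1 | 1 | 1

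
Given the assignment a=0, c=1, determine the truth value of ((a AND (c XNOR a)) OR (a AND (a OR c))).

Substituting: ((0 AND (1 XNOR 0)) OR (0 AND (0 OR 1)))
= 0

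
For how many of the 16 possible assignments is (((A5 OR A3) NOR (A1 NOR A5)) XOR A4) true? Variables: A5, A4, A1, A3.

Satisfying assignments: (0,0,1,0), (0,1,0,0), (0,1,0,1), (0,1,1,1), (1,1,0,0), (1,1,0,1), (1,1,1,0), (1,1,1,1)
Count: 8 out of 16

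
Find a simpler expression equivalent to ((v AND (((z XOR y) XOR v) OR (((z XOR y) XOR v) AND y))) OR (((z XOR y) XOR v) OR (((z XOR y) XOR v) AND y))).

By absorption (E OR (E AND v) = E) then absorption (E OR (E AND v) = E):
= ((z XOR y) XOR v)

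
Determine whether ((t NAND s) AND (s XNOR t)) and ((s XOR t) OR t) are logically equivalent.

No. Counterexample: with s=0, t=0, Expression 1 = 1 but Expression 2 = 0.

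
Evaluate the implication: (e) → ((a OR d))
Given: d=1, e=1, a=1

Antecedent (e) = 1; consequent ((a OR d)) = 1.
1 → 1 = 1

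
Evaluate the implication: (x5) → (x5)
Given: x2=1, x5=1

Antecedent (x5) = 1; consequent (x5) = 1.
1 → 1 = 1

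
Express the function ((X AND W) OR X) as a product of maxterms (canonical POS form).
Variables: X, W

ΠM(0, 1) = (X OR W) AND (X OR NOT W)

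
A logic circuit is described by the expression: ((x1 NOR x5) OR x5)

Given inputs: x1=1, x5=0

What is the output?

Substituting: ((1 NOR 0) OR 0)
= 0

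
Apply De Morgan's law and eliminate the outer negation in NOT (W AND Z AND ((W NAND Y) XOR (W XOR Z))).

NOT W OR NOT Z OR NOT ((W NAND Y) XOR (W XOR Z))
De Morgan's: NOT(AND of terms) = OR of negations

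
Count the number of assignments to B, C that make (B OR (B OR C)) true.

Satisfying assignments: (0,1), (1,0), (1,1)
Count: 3 out of 4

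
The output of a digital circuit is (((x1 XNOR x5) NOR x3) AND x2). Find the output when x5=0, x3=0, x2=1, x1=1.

Substituting: (((1 XNOR 0) NOR 0) AND 1)
= 1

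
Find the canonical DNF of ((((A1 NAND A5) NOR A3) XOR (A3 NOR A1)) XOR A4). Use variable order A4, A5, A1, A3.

(NOT A4 AND NOT A5 AND NOT A1 AND NOT A3) OR (NOT A4 AND A5 AND NOT A1 AND NOT A3) OR (NOT A4 AND A5 AND A1 AND NOT A3) OR (A4 AND NOT A5 AND NOT A1 AND A3) OR (A4 AND NOT A5 AND A1 AND NOT A3) OR (A4 AND NOT A5 AND A1 AND A3) OR (A4 AND A5 AND NOT A1 AND A3) OR (A4 AND A5 AND A1 AND A3)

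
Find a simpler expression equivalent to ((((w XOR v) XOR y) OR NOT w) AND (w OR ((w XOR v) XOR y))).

By distribution ((E OR v) AND (E OR NOT v) = E):
= ((w XOR v) XOR y)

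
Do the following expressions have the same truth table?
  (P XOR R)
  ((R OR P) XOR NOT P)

No. Counterexample: with P=0, R=0, Expression 1 = 0 but Expression 2 = 1.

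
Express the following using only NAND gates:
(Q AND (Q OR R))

((Q NAND ((Q NAND Q) NAND (R NAND R))) NAND (Q NAND ((Q NAND Q) NAND (R NAND R))))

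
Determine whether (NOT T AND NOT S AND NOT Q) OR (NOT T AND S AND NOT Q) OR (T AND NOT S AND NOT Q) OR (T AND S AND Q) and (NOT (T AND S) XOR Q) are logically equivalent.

Yes, they are equivalent — the two output columns agree on all 8 assignments:
T | S | Q | Expression 1 | Expression 2
---------------------------------------
0 | 0 | 0 | 1 | 1
0 | 0 | 1 | 0 | 0
0 | 1 | 0 | 1 | 1
0 | 1 | 1 | 0 | 0
1 | 0 | 0 | 1 | 1
1 | 0 | 1 | 0 | 0
1 | 1 | 0 | 0 | 0
1 | 1 | 1 | 1 | 1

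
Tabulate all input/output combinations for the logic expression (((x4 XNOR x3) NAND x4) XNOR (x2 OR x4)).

x2 | x4 | x3 | Output
---------------------
0 | 0 | 0 | 0
0 | 0 | 1 | 0
0 | 1 | 0 | 1
0 | 1 | 1 | 0
1 | 0 | 0 | 1
1 | 0 | 1 | 1
1 | 1 | 0 | 1
1 | 1 | 1 | 0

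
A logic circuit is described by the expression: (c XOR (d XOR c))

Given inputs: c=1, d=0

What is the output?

Substituting: (1 XOR (0 XOR 1))
= 0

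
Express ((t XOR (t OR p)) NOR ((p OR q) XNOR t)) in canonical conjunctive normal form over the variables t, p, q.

(t OR p OR q) AND (t OR NOT p OR q) AND (t OR NOT p OR NOT q) AND (NOT t OR p OR NOT q) AND (NOT t OR NOT p OR q) AND (NOT t OR NOT p OR NOT q)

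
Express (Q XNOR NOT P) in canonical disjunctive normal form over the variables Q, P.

(NOT Q AND P) OR (Q AND NOT P)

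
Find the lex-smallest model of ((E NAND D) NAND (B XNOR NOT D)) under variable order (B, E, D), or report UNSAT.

B=0, E=0, D=0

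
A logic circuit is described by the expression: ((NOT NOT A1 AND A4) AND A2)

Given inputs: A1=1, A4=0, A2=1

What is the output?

Substituting: ((NOT NOT 1 AND 0) AND 1)
= 0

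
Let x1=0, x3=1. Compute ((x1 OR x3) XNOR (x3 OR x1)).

Substituting: ((0 OR 1) XNOR (1 OR 0))
= 1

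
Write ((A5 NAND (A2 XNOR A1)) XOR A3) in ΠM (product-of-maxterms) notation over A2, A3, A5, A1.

ΠM(2, 4, 5, 7, 11, 12, 13, 14) = (A2 OR A3 OR NOT A5 OR A1) AND (A2 OR NOT A3 OR A5 OR A1) AND (A2 OR NOT A3 OR A5 OR NOT A1) AND (A2 OR NOT A3 OR NOT A5 OR NOT A1) AND (NOT A2 OR A3 OR NOT A5 OR NOT A1) AND (NOT A2 OR NOT A3 OR A5 OR A1) AND (NOT A2 OR NOT A3 OR A5 OR NOT A1) AND (NOT A2 OR NOT A3 OR NOT A5 OR A1)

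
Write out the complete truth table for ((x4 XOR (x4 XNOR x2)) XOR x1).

x1 | x4 | x2 | Output
---------------------
0 | 0 | 0 | 1
0 | 0 | 1 | 0
0 | 1 | 0 | 1
0 | 1 | 1 | 0
1 | 0 | 0 | 0
1 | 0 | 1 | 1
1 | 1 | 0 | 0
1 | 1 | 1 | 1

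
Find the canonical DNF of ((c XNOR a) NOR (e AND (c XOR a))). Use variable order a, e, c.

(NOT a AND NOT e AND c) OR (a AND NOT e AND NOT c)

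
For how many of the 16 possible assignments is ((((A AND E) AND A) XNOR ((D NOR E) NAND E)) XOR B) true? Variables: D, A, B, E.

Satisfying assignments: (0,0,1,0), (0,0,1,1), (0,1,0,1), (0,1,1,0), (1,0,1,0), (1,0,1,1), (1,1,0,1), (1,1,1,0)
Count: 8 out of 16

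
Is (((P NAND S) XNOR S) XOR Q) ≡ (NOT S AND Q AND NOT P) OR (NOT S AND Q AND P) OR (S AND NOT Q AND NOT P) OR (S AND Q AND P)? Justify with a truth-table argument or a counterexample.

Yes, they are equivalent — the two output columns agree on all 8 assignments:
S | Q | P | Expression 1 | Expression 2
---------------------------------------
0 | 0 | 0 | 0 | 0
0 | 0 | 1 | 0 | 0
0 | 1 | 0 | 1 | 1
0 | 1 | 1 | 1 | 1
1 | 0 | 0 | 1 | 1
1 | 0 | 1 | 0 | 0
1 | 1 | 0 | 0 | 0
1 | 1 | 1 | 1 | 1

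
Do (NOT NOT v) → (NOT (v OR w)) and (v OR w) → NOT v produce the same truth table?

Yes, Contrapositive is always equivalent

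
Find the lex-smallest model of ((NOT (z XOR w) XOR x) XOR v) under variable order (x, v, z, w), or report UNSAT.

x=0, v=0, z=0, w=0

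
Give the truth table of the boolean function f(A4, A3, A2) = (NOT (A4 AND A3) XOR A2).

A4 | A3 | A2 | Output
---------------------
0 | 0 | 0 | 1
0 | 0 | 1 | 0
0 | 1 | 0 | 1
0 | 1 | 1 | 0
1 | 0 | 0 | 1
1 | 0 | 1 | 0
1 | 1 | 0 | 0
1 | 1 | 1 | 1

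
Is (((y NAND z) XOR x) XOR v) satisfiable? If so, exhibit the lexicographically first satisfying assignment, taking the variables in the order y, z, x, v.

y=0, z=0, x=0, v=0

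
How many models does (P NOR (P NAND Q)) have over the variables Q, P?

No assignment satisfies the expression.
Count: 0 out of 4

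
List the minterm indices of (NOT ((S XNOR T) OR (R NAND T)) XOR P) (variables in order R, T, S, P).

Σm(1, 3, 5, 7, 9, 11, 12, 15) = (NOT R AND NOT T AND NOT S AND P) OR (NOT R AND NOT T AND S AND P) OR (NOT R AND T AND NOT S AND P) OR (NOT R AND T AND S AND P) OR (R AND NOT T AND NOT S AND P) OR (R AND NOT T AND S AND P) OR (R AND T AND NOT S AND NOT P) OR (R AND T AND S AND P)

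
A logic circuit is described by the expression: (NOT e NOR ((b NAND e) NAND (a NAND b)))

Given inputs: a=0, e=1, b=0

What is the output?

Substituting: (NOT 1 NOR ((0 NAND 1) NAND (0 NAND 0)))
= 1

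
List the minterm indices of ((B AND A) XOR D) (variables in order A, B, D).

Σm(1, 3, 5, 6) = (NOT A AND NOT B AND D) OR (NOT A AND B AND D) OR (A AND NOT B AND D) OR (A AND B AND NOT D)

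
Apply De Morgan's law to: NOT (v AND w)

NOT v OR NOT w
De Morgan's: NOT(AND of terms) = OR of negations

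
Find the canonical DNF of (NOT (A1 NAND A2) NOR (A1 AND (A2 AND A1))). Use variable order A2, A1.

(NOT A2 AND NOT A1) OR (NOT A2 AND A1) OR (A2 AND NOT A1)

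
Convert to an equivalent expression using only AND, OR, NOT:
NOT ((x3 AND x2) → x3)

(x3 AND x2) AND NOT x3
(Negated implication: NOT(A → B) = A AND NOT B)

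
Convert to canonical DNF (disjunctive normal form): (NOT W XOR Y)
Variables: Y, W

(NOT Y AND NOT W) OR (Y AND W)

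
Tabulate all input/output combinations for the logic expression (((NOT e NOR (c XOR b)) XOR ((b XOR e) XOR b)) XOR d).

b | d | e | c | Output
----------------------
0 | 0 | 0 | 0 | 0
0 | 0 | 0 | 1 | 0
0 | 0 | 1 | 0 | 0
0 | 0 | 1 | 1 | 1
0 | 1 | 0 | 0 | 1
0 | 1 | 0 | 1 | 1
0 | 1 | 1 | 0 | 1
0 | 1 | 1 | 1 | 0
1 | 0 | 0 | 0 | 0
1 | 0 | 0 | 1 | 0
1 | 0 | 1 | 0 | 1
1 | 0 | 1 | 1 | 0
1 | 1 | 0 | 0 | 1
1 | 1 | 0 | 1 | 1
1 | 1 | 1 | 0 | 0
1 | 1 | 1 | 1 | 1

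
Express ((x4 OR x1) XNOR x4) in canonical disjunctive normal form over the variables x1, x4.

(NOT x1 AND NOT x4) OR (NOT x1 AND x4) OR (x1 AND x4)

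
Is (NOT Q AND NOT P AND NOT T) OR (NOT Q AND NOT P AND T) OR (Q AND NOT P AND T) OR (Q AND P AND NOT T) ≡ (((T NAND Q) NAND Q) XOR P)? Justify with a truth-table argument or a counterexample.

Yes, they are equivalent — the two output columns agree on all 8 assignments:
Q | P | T | Expression 1 | Expression 2
---------------------------------------
0 | 0 | 0 | 1 | 1
0 | 0 | 1 | 1 | 1
0 | 1 | 0 | 0 | 0
0 | 1 | 1 | 0 | 0
1 | 0 | 0 | 0 | 0
1 | 0 | 1 | 1 | 1
1 | 1 | 0 | 1 | 1
1 | 1 | 1 | 0 | 0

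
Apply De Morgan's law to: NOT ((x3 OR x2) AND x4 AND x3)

NOT (x3 OR x2) OR NOT x4 OR NOT x3
De Morgan's: NOT(AND of terms) = OR of negations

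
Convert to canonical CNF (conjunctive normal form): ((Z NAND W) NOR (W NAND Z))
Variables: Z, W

(Z OR W) AND (Z OR NOT W) AND (NOT Z OR W)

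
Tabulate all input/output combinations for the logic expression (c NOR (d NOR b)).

d | c | b | Output
------------------
0 | 0 | 0 | 0
0 | 0 | 1 | 1
0 | 1 | 0 | 0
0 | 1 | 1 | 0
1 | 0 | 0 | 1
1 | 0 | 1 | 1
1 | 1 | 0 | 0
1 | 1 | 1 | 0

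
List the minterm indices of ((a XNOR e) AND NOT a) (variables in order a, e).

Σm(0) = (NOT a AND NOT e)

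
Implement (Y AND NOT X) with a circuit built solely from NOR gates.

((Y NOR Y) NOR ((X NOR X) NOR (X NOR X)))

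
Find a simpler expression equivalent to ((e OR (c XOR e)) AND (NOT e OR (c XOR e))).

By distribution ((E OR v) AND (E OR NOT v) = E):
= (c XOR e)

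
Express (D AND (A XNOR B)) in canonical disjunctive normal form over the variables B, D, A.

(NOT B AND D AND NOT A) OR (B AND D AND A)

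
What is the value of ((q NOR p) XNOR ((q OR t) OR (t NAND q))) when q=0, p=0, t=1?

Substituting: ((0 NOR 0) XNOR ((0 OR 1) OR (1 NAND 0)))
= 1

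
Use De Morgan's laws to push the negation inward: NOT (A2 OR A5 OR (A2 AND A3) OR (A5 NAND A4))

NOT A2 AND NOT A5 AND NOT (A2 AND A3) AND NOT (A5 NAND A4)
De Morgan's: NOT(OR of terms) = AND of negations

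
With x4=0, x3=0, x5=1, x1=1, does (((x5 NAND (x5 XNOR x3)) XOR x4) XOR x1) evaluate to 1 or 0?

Substituting: (((1 NAND (1 XNOR 0)) XOR 0) XOR 1)
= 0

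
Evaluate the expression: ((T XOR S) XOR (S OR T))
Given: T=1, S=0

Substituting: ((1 XOR 0) XOR (0 OR 1))
= 0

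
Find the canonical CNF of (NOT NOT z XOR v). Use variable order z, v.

(z OR v) AND (NOT z OR NOT v)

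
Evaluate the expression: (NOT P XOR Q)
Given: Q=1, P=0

Substituting: (NOT 0 XOR 1)
= 0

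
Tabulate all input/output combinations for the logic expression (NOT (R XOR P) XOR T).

R | T | P | Output
------------------
0 | 0 | 0 | 1
0 | 0 | 1 | 0
0 | 1 | 0 | 0
0 | 1 | 1 | 1
1 | 0 | 0 | 0
1 | 0 | 1 | 1
1 | 1 | 0 | 1
1 | 1 | 1 | 0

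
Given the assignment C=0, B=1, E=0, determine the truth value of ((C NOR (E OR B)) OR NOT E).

Substituting: ((0 NOR (0 OR 1)) OR NOT 0)
= 1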